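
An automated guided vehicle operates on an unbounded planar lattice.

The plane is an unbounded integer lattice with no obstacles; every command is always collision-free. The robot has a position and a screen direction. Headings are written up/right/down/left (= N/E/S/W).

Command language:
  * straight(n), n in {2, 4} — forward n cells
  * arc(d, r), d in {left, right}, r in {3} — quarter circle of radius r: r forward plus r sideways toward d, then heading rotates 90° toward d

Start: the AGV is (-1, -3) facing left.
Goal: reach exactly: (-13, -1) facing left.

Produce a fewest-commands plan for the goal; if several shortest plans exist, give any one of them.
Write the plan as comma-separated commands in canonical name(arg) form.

arc(right, 3), straight(2), arc(left, 3), arc(left, 3), arc(right, 3)

begin: (-1, -3) facing left
1. arc(right, 3) → (-4, 0) facing up
2. straight(2) → (-4, 2) facing up
3. arc(left, 3) → (-7, 5) facing left
4. arc(left, 3) → (-10, 2) facing down
5. arc(right, 3) → (-13, -1) facing left
minimal: 5 command(s), checked below 5.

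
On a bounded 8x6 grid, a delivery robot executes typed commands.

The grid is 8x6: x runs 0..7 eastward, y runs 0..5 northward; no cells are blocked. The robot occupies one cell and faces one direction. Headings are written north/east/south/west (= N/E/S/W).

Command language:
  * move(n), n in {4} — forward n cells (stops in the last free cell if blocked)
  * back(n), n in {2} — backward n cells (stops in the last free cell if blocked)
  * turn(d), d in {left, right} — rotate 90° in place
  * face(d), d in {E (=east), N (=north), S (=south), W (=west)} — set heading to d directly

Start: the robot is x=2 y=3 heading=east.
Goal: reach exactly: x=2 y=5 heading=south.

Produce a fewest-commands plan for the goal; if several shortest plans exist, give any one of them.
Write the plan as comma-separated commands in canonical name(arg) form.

initial: x=2 y=3 heading=east
1. turn(right) → x=2 y=3 heading=south
2. back(2) → x=2 y=5 heading=south
shorter routes all fall short; 2 is best.

turn(right), back(2)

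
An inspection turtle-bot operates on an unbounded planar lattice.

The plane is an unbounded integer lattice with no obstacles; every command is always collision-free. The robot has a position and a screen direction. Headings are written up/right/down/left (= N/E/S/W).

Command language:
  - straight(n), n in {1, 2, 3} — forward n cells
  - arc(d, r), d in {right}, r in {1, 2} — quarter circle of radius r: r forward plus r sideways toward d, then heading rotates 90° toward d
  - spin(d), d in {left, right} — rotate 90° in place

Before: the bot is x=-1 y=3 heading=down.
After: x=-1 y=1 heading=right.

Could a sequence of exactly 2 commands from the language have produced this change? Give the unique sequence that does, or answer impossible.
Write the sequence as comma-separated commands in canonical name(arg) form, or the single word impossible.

straight(2), spin(left)

key: position moved to (-1,1) AND the heading swung to E — translation plus rotation needed
t0: x=-1 y=3 heading=down
1. straight(2) → x=-1 y=1 heading=down
2. spin(left) → x=-1 y=1 heading=right
uniquely the one of 49 2-step routes that fits.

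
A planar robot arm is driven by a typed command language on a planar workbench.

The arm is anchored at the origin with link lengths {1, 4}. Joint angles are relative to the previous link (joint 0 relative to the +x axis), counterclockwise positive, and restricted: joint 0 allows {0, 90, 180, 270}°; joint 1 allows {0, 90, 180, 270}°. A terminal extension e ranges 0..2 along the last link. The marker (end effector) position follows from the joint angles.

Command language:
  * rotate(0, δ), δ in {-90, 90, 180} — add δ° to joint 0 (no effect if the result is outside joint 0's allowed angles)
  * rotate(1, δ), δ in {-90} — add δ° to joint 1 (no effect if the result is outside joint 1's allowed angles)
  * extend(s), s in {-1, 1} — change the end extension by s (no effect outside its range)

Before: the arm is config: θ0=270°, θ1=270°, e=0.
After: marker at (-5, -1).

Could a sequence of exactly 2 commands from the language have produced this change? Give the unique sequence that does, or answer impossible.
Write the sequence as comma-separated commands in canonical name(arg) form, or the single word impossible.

key: order matters: swapping extend(-1) and extend(1) lands elsewhere
start: config: θ0=270°, θ1=270°, e=0
1. extend(-1) → config: θ0=270°, θ1=270°, e=0
2. extend(1) → config: θ0=270°, θ1=270°, e=1
uniquely the one of 36 2-step routes that fits.

extend(-1), extend(1)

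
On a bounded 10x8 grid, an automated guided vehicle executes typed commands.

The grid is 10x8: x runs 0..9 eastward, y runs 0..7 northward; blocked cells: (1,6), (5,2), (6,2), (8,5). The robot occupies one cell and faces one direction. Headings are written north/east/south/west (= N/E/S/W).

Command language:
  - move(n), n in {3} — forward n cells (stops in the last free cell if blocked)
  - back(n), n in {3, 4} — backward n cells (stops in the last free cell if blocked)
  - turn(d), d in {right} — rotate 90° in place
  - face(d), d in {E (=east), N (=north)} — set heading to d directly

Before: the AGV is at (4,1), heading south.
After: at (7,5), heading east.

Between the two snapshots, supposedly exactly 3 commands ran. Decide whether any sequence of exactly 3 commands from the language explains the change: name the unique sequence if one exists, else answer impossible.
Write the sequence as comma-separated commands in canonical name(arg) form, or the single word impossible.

key: position moved to (7,5) AND the heading swung to E — translation plus rotation needed
start: at (4,1), heading south
step 1 (back(4)): at (4,5), heading south
step 2 (face(E)): at (4,5), heading east
step 3 (move(3)): at (7,5), heading east
no rival 3-sequence matches.

back(4), face(E), move(3)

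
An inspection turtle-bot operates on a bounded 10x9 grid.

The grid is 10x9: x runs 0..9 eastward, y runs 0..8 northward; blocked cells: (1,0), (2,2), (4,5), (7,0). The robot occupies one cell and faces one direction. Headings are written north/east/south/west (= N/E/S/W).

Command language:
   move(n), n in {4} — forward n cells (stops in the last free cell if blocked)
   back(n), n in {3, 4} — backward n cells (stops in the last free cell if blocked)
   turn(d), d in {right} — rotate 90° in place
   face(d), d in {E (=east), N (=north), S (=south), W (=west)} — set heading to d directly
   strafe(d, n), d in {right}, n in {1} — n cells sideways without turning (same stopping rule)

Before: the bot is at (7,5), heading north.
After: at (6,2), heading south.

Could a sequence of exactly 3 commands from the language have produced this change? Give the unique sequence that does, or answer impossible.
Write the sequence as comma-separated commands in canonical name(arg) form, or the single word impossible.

back(3), face(S), strafe(right, 1)

key: running strafe(right, 1) before back(3) would end elsewhere — order is forced
begin: at (7,5), heading north
1. back(3) → at (7,2), heading north
2. face(S) → at (7,2), heading south
3. strafe(right, 1) → at (6,2), heading south
all 729 alternatives checked — unique.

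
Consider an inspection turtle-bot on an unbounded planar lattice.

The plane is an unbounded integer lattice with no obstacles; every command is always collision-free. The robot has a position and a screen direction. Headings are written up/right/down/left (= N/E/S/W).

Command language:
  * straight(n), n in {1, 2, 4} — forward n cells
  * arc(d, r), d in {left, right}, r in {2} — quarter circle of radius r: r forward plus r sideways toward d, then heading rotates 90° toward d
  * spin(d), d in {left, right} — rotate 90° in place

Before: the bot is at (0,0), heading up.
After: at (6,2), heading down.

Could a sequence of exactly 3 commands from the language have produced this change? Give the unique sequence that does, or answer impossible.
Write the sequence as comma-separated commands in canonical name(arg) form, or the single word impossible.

arc(right, 2), straight(4), spin(right)

key: cell and facing (now S) both changed — the 3 commands mix motion and turning
from: at (0,0), heading up
step 1 (arc(right, 2)): at (2,2), heading right
step 2 (straight(4)): at (6,2), heading right
step 3 (spin(right)): at (6,2), heading down
uniquely the one of 343 3-step routes that fits.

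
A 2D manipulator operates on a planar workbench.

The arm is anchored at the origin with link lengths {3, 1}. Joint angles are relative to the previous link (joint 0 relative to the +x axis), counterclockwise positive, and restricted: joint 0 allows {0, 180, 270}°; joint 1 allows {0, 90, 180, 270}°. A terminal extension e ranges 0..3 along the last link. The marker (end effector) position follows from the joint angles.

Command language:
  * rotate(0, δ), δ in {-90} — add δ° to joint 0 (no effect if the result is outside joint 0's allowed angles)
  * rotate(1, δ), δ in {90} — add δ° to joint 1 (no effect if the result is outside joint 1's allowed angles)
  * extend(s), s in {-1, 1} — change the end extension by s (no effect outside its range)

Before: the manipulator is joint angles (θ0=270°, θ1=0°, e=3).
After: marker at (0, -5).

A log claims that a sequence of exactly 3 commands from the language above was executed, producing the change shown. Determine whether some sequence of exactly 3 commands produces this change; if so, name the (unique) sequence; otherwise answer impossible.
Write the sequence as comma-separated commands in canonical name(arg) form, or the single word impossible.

extend(1), extend(-1), extend(-1)

key: running extend(-1) before extend(1) would end elsewhere — order is forced
from: joint angles (θ0=270°, θ1=0°, e=3)
[1] after extend(1): joint angles (θ0=270°, θ1=0°, e=3)
[2] after extend(-1): joint angles (θ0=270°, θ1=0°, e=2)
[3] after extend(-1): joint angles (θ0=270°, θ1=0°, e=1)
no other 3-command option fits: unique.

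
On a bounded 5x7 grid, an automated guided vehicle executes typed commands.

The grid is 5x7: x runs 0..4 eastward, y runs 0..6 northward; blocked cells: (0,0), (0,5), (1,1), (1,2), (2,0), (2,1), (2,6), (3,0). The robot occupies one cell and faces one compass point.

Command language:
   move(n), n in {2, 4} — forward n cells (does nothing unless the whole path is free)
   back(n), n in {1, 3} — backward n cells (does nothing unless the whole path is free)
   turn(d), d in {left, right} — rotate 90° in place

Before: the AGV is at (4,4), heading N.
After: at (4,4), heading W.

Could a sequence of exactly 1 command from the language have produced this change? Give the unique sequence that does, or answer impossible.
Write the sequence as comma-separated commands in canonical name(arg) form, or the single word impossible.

key: parked at (4,4) the whole time — nothing moves the robot
initial: at (4,4), heading N
t=1 turn(left) ⇒ at (4,4), heading W
no other 1-command option fits: unique.

turn(left)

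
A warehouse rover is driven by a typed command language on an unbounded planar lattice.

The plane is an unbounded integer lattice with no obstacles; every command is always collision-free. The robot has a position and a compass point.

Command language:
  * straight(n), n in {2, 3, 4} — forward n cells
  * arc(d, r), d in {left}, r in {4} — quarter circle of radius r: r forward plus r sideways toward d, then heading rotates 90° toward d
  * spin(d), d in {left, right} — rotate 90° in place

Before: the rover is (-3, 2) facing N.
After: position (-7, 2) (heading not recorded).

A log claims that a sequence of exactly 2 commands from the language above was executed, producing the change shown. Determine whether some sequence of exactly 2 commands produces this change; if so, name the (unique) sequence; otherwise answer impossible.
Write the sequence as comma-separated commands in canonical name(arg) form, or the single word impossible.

spin(left), straight(4)

key: running straight(4) before spin(left) would end elsewhere — order is forced
from: (-3, 2) facing N
[1] after spin(left): (-3, 2) facing W
[2] after straight(4): (-7, 2) facing W
all 36 alternatives checked — unique.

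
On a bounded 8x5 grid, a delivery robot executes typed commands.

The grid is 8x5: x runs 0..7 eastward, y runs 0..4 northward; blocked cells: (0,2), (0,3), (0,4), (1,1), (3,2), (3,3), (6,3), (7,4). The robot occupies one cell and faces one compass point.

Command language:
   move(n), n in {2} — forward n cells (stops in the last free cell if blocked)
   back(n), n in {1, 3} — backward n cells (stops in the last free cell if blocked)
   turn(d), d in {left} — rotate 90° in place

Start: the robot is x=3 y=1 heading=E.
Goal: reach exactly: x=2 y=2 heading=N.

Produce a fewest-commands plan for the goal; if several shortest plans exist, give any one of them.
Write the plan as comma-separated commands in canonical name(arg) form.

initial: x=3 y=1 heading=E
t=1 back(3) ⇒ x=2 y=1 heading=E
t=2 turn(left) ⇒ x=2 y=1 heading=N
t=3 back(3) ⇒ x=2 y=0 heading=N
t=4 move(2) ⇒ x=2 y=2 heading=N
no 3-step plan works, so 4 is optimal.

back(3), turn(left), back(3), move(2)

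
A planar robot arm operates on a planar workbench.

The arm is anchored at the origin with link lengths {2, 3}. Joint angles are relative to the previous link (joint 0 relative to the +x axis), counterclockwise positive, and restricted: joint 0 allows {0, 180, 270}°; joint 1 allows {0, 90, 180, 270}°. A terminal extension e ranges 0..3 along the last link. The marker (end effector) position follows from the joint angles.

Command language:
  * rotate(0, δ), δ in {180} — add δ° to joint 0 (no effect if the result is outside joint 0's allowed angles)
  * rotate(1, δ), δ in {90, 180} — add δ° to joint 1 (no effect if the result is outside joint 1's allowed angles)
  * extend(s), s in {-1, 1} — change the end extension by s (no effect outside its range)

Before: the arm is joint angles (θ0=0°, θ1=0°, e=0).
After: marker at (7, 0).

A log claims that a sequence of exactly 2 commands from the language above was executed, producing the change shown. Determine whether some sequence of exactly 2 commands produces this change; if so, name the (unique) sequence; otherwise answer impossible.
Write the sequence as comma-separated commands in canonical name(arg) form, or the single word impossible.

extend(1), extend(1)

from: joint angles (θ0=0°, θ1=0°, e=0)
1. extend(1) → joint angles (θ0=0°, θ1=0°, e=1)
2. extend(1) → joint angles (θ0=0°, θ1=0°, e=2)
uniquely the one of 25 2-step routes that fits.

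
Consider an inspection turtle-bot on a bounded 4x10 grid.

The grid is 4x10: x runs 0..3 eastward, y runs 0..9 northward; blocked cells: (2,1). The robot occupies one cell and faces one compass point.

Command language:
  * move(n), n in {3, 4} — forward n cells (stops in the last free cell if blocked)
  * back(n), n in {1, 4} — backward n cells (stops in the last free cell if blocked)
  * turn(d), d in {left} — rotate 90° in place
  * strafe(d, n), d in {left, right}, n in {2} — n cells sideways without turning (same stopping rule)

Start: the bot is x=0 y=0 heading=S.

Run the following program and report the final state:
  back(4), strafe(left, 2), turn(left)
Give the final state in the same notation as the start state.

t0: x=0 y=0 heading=S
1. back(4) → x=0 y=4 heading=S
2. strafe(left, 2) → x=2 y=4 heading=S
3. turn(left) → x=2 y=4 heading=E

x=2 y=4 heading=E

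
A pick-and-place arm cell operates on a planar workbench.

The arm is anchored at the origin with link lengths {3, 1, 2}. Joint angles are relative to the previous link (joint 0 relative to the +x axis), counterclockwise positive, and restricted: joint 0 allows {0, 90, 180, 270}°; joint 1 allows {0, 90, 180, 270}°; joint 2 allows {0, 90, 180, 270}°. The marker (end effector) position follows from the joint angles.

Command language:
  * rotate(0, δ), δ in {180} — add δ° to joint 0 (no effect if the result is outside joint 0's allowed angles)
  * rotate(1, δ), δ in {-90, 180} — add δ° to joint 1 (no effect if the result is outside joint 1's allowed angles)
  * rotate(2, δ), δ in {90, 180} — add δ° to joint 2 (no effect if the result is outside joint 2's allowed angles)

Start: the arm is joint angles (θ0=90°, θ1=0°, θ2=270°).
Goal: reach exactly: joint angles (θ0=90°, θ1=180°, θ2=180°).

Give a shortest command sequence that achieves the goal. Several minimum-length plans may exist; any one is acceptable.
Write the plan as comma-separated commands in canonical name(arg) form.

initial: joint angles (θ0=90°, θ1=0°, θ2=270°)
t=1 rotate(1, 180) ⇒ joint angles (θ0=90°, θ1=180°, θ2=270°)
t=2 rotate(2, 180) ⇒ joint angles (θ0=90°, θ1=180°, θ2=90°)
t=3 rotate(2, 90) ⇒ joint angles (θ0=90°, θ1=180°, θ2=180°)
no 2-step plan works, so 3 is optimal.

rotate(1, 180), rotate(2, 180), rotate(2, 90)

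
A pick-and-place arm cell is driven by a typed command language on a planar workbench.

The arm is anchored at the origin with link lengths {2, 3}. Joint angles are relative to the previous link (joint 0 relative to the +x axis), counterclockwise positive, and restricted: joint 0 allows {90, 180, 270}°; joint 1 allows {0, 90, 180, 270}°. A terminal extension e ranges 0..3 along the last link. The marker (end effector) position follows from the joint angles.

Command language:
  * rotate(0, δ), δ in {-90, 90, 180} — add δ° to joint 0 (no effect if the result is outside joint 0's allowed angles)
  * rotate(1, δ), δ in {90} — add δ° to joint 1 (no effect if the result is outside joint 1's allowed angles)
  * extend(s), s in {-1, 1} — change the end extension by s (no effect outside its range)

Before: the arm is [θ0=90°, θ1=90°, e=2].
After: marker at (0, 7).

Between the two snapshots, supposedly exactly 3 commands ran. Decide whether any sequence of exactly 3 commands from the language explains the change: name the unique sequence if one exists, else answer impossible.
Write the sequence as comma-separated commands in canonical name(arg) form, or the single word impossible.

t0: [θ0=90°, θ1=90°, e=2]
1. rotate(1, 90) → [θ0=90°, θ1=180°, e=2]
2. rotate(1, 90) → [θ0=90°, θ1=270°, e=2]
3. rotate(1, 90) → [θ0=90°, θ1=0°, e=2]
uniquely the one of 216 3-step routes that fits.

rotate(1, 90), rotate(1, 90), rotate(1, 90)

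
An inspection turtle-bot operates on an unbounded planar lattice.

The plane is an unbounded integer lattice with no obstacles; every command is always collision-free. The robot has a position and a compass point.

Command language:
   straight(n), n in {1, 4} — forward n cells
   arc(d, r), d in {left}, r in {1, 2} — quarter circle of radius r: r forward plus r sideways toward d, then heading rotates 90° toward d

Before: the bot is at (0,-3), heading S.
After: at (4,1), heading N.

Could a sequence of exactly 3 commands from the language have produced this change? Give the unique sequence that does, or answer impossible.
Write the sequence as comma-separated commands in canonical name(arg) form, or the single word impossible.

key: order matters: swapping arc(left, 2) and straight(4) lands elsewhere
initial: at (0,-3), heading S
[1] after arc(left, 2): at (2,-5), heading E
[2] after arc(left, 2): at (4,-3), heading N
[3] after straight(4): at (4,1), heading N
all 64 alternatives checked — unique.

arc(left, 2), arc(left, 2), straight(4)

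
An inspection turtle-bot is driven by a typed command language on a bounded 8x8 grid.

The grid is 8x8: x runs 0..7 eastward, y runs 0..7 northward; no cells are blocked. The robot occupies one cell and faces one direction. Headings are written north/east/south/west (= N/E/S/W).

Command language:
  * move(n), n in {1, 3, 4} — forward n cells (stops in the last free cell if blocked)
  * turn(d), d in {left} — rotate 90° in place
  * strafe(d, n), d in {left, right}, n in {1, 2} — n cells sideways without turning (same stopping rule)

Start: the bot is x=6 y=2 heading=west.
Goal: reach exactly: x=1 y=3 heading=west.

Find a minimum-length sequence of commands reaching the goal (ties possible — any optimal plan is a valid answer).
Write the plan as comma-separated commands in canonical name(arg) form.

t0: x=6 y=2 heading=west
step 1 (move(4)): x=2 y=2 heading=west
step 2 (move(1)): x=1 y=2 heading=west
step 3 (strafe(right, 1)): x=1 y=3 heading=west
nothing shorter than 3 reaches the goal.

move(4), move(1), strafe(right, 1)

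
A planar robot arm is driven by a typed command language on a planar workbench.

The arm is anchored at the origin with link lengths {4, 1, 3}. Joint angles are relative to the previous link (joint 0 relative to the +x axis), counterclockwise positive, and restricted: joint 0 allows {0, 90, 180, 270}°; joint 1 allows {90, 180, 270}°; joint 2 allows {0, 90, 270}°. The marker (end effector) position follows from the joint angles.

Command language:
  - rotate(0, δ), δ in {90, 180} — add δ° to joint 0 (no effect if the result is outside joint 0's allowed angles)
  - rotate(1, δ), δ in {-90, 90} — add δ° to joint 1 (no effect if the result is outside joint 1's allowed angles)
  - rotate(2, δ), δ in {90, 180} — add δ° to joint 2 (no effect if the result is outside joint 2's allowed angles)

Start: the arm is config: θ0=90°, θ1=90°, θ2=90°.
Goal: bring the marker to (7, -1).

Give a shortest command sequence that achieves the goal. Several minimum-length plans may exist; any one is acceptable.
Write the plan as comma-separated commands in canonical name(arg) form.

rotate(0, 90), rotate(0, 180), rotate(1, 90), rotate(1, 90)

from: config: θ0=90°, θ1=90°, θ2=90°
1. rotate(0, 90) → config: θ0=180°, θ1=90°, θ2=90°
2. rotate(0, 180) → config: θ0=0°, θ1=90°, θ2=90°
3. rotate(1, 90) → config: θ0=0°, θ1=180°, θ2=90°
4. rotate(1, 90) → config: θ0=0°, θ1=270°, θ2=90°
no 3-step plan works, so 4 is optimal.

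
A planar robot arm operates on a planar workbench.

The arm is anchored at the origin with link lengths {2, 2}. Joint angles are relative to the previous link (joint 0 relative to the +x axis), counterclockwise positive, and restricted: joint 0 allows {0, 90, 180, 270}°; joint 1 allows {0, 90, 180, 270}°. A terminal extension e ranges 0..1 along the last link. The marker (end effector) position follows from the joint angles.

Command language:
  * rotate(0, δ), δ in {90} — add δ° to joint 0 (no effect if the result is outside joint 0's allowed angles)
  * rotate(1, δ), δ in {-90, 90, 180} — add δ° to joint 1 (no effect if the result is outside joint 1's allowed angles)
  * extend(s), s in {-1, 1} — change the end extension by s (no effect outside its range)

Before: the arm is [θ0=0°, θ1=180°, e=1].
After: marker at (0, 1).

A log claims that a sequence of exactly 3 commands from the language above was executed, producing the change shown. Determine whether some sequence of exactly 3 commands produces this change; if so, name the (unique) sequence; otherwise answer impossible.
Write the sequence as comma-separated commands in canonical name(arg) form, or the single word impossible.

rotate(0, 90), rotate(0, 90), rotate(0, 90)

initial: [θ0=0°, θ1=180°, e=1]
step 1 (rotate(0, 90)): [θ0=90°, θ1=180°, e=1]
step 2 (rotate(0, 90)): [θ0=180°, θ1=180°, e=1]
step 3 (rotate(0, 90)): [θ0=270°, θ1=180°, e=1]
uniquely the one of 216 3-step routes that fits.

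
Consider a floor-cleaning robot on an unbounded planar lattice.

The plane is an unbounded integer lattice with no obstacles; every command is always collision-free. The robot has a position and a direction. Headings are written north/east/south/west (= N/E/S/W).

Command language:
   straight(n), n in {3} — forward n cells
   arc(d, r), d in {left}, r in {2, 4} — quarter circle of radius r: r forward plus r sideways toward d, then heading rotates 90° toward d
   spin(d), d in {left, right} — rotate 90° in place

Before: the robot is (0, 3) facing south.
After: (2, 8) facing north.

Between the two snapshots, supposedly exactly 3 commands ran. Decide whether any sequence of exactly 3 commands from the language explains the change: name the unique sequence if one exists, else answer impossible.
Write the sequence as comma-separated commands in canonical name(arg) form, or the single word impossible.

spin(left), arc(left, 2), straight(3)

key: order matters: swapping spin(left) and straight(3) lands elsewhere
begin: (0, 3) facing south
t=1 spin(left) ⇒ (0, 3) facing east
t=2 arc(left, 2) ⇒ (2, 5) facing north
t=3 straight(3) ⇒ (2, 8) facing north
no rival 3-sequence matches.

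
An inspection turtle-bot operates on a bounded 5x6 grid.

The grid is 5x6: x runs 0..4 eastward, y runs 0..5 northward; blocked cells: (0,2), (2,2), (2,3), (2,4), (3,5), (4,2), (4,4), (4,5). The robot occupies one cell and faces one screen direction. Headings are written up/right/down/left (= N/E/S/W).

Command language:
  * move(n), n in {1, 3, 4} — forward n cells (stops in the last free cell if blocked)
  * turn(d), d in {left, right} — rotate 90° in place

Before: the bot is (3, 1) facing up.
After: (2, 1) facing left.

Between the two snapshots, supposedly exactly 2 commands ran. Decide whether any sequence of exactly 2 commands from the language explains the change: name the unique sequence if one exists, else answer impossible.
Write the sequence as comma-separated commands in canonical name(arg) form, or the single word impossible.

turn(left), move(1)

key: running move(1) before turn(left) would end elsewhere — order is forced
t0: (3, 1) facing up
1. turn(left) → (3, 1) facing left
2. move(1) → (2, 1) facing left
all 25 alternatives checked — unique.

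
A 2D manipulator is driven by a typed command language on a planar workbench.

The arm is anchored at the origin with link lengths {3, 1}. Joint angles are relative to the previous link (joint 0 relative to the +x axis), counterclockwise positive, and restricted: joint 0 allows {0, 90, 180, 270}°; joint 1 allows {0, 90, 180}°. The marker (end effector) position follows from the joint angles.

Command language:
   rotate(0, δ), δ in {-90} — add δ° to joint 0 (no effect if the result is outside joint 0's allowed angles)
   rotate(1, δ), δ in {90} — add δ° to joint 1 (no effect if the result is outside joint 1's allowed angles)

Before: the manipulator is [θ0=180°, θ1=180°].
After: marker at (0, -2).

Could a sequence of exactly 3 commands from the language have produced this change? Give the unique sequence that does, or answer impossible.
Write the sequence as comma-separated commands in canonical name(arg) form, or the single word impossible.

rotate(0, -90), rotate(0, -90), rotate(0, -90)

from: [θ0=180°, θ1=180°]
1. rotate(0, -90) → [θ0=90°, θ1=180°]
2. rotate(0, -90) → [θ0=0°, θ1=180°]
3. rotate(0, -90) → [θ0=270°, θ1=180°]
no rival 3-sequence matches.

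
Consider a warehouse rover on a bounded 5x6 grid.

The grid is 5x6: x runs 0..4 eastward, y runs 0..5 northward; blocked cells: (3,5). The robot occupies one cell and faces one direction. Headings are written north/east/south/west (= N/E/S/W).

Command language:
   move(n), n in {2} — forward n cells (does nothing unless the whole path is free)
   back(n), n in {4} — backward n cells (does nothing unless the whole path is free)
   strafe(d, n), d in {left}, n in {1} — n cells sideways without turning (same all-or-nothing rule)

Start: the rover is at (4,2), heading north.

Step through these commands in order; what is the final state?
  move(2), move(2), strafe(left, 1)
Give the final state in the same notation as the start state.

at (3,4), heading north

start: at (4,2), heading north
t=1 move(2) ⇒ at (4,4), heading north
t=2 move(2) ⇒ at (4,4), heading north
t=3 strafe(left, 1) ⇒ at (3,4), heading north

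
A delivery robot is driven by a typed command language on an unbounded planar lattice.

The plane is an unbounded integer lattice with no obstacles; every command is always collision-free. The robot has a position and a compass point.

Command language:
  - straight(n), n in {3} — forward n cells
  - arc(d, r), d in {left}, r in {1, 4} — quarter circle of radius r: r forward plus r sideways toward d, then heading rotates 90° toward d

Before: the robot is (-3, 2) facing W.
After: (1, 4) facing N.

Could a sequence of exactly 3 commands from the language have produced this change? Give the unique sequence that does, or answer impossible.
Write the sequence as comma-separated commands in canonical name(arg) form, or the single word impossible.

arc(left, 1), arc(left, 1), arc(left, 4)

key: position moved to (1,4) AND the heading swung to N — translation plus rotation needed
from: (-3, 2) facing W
step 1 (arc(left, 1)): (-4, 1) facing S
step 2 (arc(left, 1)): (-3, 0) facing E
step 3 (arc(left, 4)): (1, 4) facing N
no rival 3-sequence matches.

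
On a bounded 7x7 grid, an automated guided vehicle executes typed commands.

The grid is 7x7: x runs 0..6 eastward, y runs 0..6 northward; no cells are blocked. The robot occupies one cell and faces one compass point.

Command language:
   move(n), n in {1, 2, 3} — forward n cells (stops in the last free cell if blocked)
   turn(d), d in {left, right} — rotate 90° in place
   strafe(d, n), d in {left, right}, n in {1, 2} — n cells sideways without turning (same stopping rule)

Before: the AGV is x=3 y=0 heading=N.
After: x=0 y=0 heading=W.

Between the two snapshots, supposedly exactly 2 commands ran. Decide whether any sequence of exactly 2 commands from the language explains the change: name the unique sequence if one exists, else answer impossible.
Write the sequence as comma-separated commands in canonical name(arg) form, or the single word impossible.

key: position moved to (0,0) AND the heading swung to W — translation plus rotation needed
start: x=3 y=0 heading=N
[1] after turn(left): x=3 y=0 heading=W
[2] after move(3): x=0 y=0 heading=W
all 81 alternatives checked — unique.

turn(left), move(3)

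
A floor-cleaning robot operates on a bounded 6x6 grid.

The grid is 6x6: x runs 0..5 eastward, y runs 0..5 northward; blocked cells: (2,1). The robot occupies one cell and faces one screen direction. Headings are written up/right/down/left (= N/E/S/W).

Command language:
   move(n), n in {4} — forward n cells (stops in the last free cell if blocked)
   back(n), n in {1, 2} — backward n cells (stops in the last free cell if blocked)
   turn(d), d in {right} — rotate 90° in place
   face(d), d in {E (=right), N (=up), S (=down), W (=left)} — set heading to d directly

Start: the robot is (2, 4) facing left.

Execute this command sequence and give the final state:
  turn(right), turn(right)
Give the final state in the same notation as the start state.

from: (2, 4) facing left
1. turn(right) → (2, 4) facing up
2. turn(right) → (2, 4) facing right

(2, 4) facing right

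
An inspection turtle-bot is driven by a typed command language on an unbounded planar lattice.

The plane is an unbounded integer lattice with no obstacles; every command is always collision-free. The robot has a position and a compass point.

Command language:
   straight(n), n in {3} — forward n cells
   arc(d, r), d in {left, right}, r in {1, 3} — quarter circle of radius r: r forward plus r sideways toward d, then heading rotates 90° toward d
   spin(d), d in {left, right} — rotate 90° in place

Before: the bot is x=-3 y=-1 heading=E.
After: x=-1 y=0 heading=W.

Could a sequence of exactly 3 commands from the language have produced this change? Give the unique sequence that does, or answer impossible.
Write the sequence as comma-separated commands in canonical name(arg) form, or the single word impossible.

straight(3), spin(left), arc(left, 1)

key: position moved to (-1,0) AND the heading swung to W — translation plus rotation needed
t0: x=-3 y=-1 heading=E
step 1 (straight(3)): x=0 y=-1 heading=E
step 2 (spin(left)): x=0 y=-1 heading=N
step 3 (arc(left, 1)): x=-1 y=0 heading=W
no other 3-command option fits: unique.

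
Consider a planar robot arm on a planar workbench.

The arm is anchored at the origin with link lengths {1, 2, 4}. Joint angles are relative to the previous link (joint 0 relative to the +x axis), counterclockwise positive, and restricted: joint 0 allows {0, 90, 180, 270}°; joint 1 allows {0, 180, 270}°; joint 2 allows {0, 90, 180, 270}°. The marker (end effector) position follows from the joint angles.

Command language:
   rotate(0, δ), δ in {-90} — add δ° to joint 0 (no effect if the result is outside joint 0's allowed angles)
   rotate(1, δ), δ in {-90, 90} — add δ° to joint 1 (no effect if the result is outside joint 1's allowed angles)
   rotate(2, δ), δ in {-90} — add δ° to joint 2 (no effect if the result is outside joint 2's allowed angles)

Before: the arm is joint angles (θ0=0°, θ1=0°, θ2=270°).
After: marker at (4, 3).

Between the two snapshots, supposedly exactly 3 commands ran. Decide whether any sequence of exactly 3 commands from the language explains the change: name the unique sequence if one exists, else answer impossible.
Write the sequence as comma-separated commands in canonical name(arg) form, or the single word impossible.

from: joint angles (θ0=0°, θ1=0°, θ2=270°)
[1] after rotate(0, -90): joint angles (θ0=270°, θ1=0°, θ2=270°)
[2] after rotate(0, -90): joint angles (θ0=180°, θ1=0°, θ2=270°)
[3] after rotate(0, -90): joint angles (θ0=90°, θ1=0°, θ2=270°)
all 64 alternatives checked — unique.

rotate(0, -90), rotate(0, -90), rotate(0, -90)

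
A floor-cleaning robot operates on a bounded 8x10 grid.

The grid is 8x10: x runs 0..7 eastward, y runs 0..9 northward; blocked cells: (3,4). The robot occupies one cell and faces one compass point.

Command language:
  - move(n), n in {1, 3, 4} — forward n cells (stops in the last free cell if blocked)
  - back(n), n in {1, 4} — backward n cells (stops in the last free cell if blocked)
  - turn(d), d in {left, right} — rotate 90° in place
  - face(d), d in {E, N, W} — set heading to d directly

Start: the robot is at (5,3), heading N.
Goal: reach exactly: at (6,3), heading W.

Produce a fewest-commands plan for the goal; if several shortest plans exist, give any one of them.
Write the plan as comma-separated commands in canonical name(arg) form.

turn(left), back(1)

t0: at (5,3), heading N
1. turn(left) → at (5,3), heading W
2. back(1) → at (6,3), heading W
nothing shorter than 2 reaches the goal.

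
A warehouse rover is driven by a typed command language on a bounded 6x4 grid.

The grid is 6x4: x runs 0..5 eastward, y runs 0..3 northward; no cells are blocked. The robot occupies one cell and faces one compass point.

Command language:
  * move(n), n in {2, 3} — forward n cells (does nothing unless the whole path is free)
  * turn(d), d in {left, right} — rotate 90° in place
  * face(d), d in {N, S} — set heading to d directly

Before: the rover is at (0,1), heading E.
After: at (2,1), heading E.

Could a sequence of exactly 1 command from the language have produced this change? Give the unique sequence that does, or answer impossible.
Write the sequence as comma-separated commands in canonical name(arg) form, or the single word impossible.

key: heading stays E — the single command does not turn
initial: at (0,1), heading E
[1] after move(2): at (2,1), heading E
all 6 alternatives checked — unique.

move(2)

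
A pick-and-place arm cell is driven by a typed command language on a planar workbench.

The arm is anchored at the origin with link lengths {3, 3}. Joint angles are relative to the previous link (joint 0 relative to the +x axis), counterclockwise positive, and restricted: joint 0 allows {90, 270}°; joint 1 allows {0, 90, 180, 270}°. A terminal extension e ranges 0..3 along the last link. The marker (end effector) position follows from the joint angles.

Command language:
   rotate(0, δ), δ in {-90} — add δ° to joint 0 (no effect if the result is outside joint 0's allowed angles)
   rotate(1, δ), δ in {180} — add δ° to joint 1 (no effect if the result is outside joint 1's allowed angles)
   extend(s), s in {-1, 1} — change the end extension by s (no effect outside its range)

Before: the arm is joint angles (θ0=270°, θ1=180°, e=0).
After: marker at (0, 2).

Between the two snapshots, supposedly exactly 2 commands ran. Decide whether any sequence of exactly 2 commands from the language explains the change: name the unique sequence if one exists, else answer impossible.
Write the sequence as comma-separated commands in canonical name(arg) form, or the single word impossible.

begin: joint angles (θ0=270°, θ1=180°, e=0)
t=1 extend(1) ⇒ joint angles (θ0=270°, θ1=180°, e=1)
t=2 extend(1) ⇒ joint angles (θ0=270°, θ1=180°, e=2)
all 16 alternatives checked — unique.

extend(1), extend(1)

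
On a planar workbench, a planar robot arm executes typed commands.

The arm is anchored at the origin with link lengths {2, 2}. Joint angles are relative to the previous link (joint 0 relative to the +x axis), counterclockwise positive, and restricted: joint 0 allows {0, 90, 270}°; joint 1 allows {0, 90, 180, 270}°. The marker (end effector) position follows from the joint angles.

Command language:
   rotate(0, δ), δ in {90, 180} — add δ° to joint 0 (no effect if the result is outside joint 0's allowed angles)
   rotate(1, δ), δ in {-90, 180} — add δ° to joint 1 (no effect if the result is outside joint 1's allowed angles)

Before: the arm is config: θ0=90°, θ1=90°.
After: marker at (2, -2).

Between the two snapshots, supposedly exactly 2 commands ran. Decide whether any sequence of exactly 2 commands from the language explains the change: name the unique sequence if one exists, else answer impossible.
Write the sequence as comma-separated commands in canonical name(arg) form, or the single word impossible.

rotate(0, 90), rotate(0, 180)

key: order matters: swapping rotate(0, 90) and rotate(0, 180) lands elsewhere
initial: config: θ0=90°, θ1=90°
1. rotate(0, 90) → config: θ0=90°, θ1=90°
2. rotate(0, 180) → config: θ0=270°, θ1=90°
no rival 2-sequence matches.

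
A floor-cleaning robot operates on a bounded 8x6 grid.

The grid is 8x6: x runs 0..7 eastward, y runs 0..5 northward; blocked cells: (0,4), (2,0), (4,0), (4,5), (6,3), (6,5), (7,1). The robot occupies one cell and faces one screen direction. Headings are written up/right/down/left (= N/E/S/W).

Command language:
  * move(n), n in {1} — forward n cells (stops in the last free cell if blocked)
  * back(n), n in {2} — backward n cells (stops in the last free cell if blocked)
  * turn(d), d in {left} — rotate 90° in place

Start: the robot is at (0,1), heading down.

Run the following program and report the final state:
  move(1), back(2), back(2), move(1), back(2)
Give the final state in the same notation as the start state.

at (0,3), heading down

from: at (0,1), heading down
1. move(1) → at (0,0), heading down
2. back(2) → at (0,2), heading down
3. back(2) → at (0,3), heading down
4. move(1) → at (0,2), heading down
5. back(2) → at (0,3), heading down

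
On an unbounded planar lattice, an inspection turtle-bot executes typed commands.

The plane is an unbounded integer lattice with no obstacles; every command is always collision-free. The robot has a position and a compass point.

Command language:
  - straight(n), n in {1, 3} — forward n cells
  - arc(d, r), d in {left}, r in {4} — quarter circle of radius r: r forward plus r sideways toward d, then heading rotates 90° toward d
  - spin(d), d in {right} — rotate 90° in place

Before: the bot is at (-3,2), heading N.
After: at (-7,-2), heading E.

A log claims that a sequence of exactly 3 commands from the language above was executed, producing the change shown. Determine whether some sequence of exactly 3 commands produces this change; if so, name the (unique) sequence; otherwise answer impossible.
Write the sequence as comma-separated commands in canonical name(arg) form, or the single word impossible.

arc(left, 4), arc(left, 4), arc(left, 4)

key: cell and facing (now E) both changed — the 3 commands mix motion and turning
from: at (-3,2), heading N
1. arc(left, 4) → at (-7,6), heading W
2. arc(left, 4) → at (-11,2), heading S
3. arc(left, 4) → at (-7,-2), heading E
all 64 alternatives checked — unique.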